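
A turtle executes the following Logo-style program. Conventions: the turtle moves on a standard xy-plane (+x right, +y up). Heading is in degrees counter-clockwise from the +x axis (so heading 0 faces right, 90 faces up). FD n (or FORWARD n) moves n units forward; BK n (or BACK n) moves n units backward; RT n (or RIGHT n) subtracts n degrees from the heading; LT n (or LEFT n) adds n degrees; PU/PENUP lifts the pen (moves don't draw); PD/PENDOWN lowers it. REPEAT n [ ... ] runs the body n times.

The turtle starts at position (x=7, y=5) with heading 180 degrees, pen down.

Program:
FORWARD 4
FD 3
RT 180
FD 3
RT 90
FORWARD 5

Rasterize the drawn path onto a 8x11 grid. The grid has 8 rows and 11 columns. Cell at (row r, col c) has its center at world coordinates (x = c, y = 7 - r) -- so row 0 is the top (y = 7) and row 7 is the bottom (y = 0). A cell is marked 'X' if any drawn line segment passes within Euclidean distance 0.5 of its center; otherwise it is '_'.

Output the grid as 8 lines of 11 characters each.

Answer: ___________
___________
XXXXXXXX___
___X_______
___X_______
___X_______
___X_______
___X_______

Derivation:
Segment 0: (7,5) -> (3,5)
Segment 1: (3,5) -> (0,5)
Segment 2: (0,5) -> (3,5)
Segment 3: (3,5) -> (3,0)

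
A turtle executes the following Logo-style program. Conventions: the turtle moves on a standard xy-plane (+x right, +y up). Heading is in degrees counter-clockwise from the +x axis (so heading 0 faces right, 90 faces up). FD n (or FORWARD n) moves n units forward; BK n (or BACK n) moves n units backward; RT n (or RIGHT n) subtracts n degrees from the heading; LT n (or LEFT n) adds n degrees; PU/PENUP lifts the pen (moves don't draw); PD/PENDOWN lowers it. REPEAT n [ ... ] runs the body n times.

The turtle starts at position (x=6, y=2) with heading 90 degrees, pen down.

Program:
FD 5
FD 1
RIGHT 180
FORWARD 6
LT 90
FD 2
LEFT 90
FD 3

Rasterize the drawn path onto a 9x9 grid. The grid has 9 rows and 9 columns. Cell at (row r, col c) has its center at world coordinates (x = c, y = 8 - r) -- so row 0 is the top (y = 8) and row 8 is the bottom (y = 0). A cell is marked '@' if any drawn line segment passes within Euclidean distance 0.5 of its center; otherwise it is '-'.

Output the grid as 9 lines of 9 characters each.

Segment 0: (6,2) -> (6,7)
Segment 1: (6,7) -> (6,8)
Segment 2: (6,8) -> (6,2)
Segment 3: (6,2) -> (8,2)
Segment 4: (8,2) -> (8,5)

Answer: ------@--
------@--
------@--
------@-@
------@-@
------@-@
------@@@
---------
---------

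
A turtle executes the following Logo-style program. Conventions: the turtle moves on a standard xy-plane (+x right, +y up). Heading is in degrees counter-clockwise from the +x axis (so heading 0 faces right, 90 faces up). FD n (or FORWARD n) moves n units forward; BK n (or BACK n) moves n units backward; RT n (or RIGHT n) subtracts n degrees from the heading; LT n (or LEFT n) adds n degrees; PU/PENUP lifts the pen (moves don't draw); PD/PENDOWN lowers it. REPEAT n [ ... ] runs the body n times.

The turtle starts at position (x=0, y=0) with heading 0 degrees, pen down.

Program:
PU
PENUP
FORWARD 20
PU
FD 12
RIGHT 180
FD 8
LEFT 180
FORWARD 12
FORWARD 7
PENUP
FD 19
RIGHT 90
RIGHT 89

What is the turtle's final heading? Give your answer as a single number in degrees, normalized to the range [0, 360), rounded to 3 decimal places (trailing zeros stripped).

Executing turtle program step by step:
Start: pos=(0,0), heading=0, pen down
PU: pen up
PU: pen up
FD 20: (0,0) -> (20,0) [heading=0, move]
PU: pen up
FD 12: (20,0) -> (32,0) [heading=0, move]
RT 180: heading 0 -> 180
FD 8: (32,0) -> (24,0) [heading=180, move]
LT 180: heading 180 -> 0
FD 12: (24,0) -> (36,0) [heading=0, move]
FD 7: (36,0) -> (43,0) [heading=0, move]
PU: pen up
FD 19: (43,0) -> (62,0) [heading=0, move]
RT 90: heading 0 -> 270
RT 89: heading 270 -> 181
Final: pos=(62,0), heading=181, 0 segment(s) drawn

Answer: 181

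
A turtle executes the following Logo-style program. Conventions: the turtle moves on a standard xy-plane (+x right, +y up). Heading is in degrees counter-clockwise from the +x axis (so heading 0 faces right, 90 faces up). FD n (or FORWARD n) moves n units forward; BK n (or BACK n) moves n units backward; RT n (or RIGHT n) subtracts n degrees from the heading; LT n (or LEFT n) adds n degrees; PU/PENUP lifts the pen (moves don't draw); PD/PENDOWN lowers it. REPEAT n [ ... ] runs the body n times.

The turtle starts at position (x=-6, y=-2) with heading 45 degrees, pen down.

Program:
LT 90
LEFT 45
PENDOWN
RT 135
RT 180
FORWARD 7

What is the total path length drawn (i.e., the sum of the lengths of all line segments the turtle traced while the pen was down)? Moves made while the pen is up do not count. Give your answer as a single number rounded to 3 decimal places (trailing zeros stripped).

Executing turtle program step by step:
Start: pos=(-6,-2), heading=45, pen down
LT 90: heading 45 -> 135
LT 45: heading 135 -> 180
PD: pen down
RT 135: heading 180 -> 45
RT 180: heading 45 -> 225
FD 7: (-6,-2) -> (-10.95,-6.95) [heading=225, draw]
Final: pos=(-10.95,-6.95), heading=225, 1 segment(s) drawn

Segment lengths:
  seg 1: (-6,-2) -> (-10.95,-6.95), length = 7
Total = 7

Answer: 7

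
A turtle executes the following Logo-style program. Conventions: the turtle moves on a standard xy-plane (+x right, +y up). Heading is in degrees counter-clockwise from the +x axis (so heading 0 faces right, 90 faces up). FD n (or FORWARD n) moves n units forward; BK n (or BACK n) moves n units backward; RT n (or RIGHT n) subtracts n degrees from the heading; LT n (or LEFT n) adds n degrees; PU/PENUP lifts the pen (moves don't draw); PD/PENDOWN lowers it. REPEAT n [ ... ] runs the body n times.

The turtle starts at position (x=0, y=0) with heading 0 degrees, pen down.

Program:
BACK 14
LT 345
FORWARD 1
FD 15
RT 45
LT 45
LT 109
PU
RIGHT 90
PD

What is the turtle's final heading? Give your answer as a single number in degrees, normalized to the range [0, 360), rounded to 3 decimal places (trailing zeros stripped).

Answer: 4

Derivation:
Executing turtle program step by step:
Start: pos=(0,0), heading=0, pen down
BK 14: (0,0) -> (-14,0) [heading=0, draw]
LT 345: heading 0 -> 345
FD 1: (-14,0) -> (-13.034,-0.259) [heading=345, draw]
FD 15: (-13.034,-0.259) -> (1.455,-4.141) [heading=345, draw]
RT 45: heading 345 -> 300
LT 45: heading 300 -> 345
LT 109: heading 345 -> 94
PU: pen up
RT 90: heading 94 -> 4
PD: pen down
Final: pos=(1.455,-4.141), heading=4, 3 segment(s) drawn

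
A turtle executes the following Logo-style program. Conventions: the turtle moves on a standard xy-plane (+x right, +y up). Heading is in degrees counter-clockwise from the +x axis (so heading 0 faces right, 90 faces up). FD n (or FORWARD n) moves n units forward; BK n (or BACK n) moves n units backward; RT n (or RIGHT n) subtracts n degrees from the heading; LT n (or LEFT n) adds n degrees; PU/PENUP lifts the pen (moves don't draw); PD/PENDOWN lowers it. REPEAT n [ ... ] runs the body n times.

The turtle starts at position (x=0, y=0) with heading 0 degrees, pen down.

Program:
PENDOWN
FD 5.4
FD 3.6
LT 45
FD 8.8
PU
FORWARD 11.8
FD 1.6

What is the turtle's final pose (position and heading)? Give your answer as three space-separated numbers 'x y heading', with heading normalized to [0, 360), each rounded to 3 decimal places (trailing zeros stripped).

Executing turtle program step by step:
Start: pos=(0,0), heading=0, pen down
PD: pen down
FD 5.4: (0,0) -> (5.4,0) [heading=0, draw]
FD 3.6: (5.4,0) -> (9,0) [heading=0, draw]
LT 45: heading 0 -> 45
FD 8.8: (9,0) -> (15.223,6.223) [heading=45, draw]
PU: pen up
FD 11.8: (15.223,6.223) -> (23.566,14.566) [heading=45, move]
FD 1.6: (23.566,14.566) -> (24.698,15.698) [heading=45, move]
Final: pos=(24.698,15.698), heading=45, 3 segment(s) drawn

Answer: 24.698 15.698 45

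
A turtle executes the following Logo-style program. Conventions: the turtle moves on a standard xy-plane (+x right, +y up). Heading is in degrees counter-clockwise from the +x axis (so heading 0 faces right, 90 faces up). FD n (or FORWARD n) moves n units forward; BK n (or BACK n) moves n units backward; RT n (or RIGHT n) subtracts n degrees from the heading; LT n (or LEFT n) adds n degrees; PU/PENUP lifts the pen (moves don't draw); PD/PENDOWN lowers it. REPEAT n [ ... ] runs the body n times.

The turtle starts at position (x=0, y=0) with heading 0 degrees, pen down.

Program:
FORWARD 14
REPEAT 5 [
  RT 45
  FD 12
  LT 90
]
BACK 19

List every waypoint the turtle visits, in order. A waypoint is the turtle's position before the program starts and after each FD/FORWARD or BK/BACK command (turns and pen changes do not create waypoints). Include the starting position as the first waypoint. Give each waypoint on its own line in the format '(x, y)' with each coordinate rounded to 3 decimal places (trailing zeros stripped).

Answer: (0, 0)
(14, 0)
(22.485, -8.485)
(34.485, -8.485)
(42.971, 0)
(42.971, 12)
(34.485, 20.485)
(47.92, 33.92)

Derivation:
Executing turtle program step by step:
Start: pos=(0,0), heading=0, pen down
FD 14: (0,0) -> (14,0) [heading=0, draw]
REPEAT 5 [
  -- iteration 1/5 --
  RT 45: heading 0 -> 315
  FD 12: (14,0) -> (22.485,-8.485) [heading=315, draw]
  LT 90: heading 315 -> 45
  -- iteration 2/5 --
  RT 45: heading 45 -> 0
  FD 12: (22.485,-8.485) -> (34.485,-8.485) [heading=0, draw]
  LT 90: heading 0 -> 90
  -- iteration 3/5 --
  RT 45: heading 90 -> 45
  FD 12: (34.485,-8.485) -> (42.971,0) [heading=45, draw]
  LT 90: heading 45 -> 135
  -- iteration 4/5 --
  RT 45: heading 135 -> 90
  FD 12: (42.971,0) -> (42.971,12) [heading=90, draw]
  LT 90: heading 90 -> 180
  -- iteration 5/5 --
  RT 45: heading 180 -> 135
  FD 12: (42.971,12) -> (34.485,20.485) [heading=135, draw]
  LT 90: heading 135 -> 225
]
BK 19: (34.485,20.485) -> (47.92,33.92) [heading=225, draw]
Final: pos=(47.92,33.92), heading=225, 7 segment(s) drawn
Waypoints (8 total):
(0, 0)
(14, 0)
(22.485, -8.485)
(34.485, -8.485)
(42.971, 0)
(42.971, 12)
(34.485, 20.485)
(47.92, 33.92)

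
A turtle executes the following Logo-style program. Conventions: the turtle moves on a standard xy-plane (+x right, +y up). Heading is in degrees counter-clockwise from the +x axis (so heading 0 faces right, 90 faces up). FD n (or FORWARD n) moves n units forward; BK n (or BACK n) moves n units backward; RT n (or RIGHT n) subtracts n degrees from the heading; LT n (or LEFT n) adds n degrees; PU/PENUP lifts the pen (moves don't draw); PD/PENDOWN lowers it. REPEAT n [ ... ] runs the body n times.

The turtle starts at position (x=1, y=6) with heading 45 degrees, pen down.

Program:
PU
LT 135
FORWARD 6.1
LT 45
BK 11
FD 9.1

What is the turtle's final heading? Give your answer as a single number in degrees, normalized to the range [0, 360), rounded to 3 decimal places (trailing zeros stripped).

Executing turtle program step by step:
Start: pos=(1,6), heading=45, pen down
PU: pen up
LT 135: heading 45 -> 180
FD 6.1: (1,6) -> (-5.1,6) [heading=180, move]
LT 45: heading 180 -> 225
BK 11: (-5.1,6) -> (2.678,13.778) [heading=225, move]
FD 9.1: (2.678,13.778) -> (-3.756,7.344) [heading=225, move]
Final: pos=(-3.756,7.344), heading=225, 0 segment(s) drawn

Answer: 225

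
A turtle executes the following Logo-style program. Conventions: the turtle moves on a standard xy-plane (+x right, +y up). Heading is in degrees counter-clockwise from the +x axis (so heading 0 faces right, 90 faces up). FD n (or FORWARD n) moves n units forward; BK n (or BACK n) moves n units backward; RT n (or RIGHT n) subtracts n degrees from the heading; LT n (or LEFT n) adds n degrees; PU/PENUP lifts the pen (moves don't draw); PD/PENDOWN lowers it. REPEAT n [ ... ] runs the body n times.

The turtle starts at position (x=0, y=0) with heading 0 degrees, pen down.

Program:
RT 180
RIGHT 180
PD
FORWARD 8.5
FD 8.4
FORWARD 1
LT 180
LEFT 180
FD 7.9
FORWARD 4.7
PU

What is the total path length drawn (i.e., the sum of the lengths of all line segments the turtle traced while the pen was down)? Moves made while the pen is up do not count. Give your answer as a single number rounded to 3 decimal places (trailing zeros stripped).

Answer: 30.5

Derivation:
Executing turtle program step by step:
Start: pos=(0,0), heading=0, pen down
RT 180: heading 0 -> 180
RT 180: heading 180 -> 0
PD: pen down
FD 8.5: (0,0) -> (8.5,0) [heading=0, draw]
FD 8.4: (8.5,0) -> (16.9,0) [heading=0, draw]
FD 1: (16.9,0) -> (17.9,0) [heading=0, draw]
LT 180: heading 0 -> 180
LT 180: heading 180 -> 0
FD 7.9: (17.9,0) -> (25.8,0) [heading=0, draw]
FD 4.7: (25.8,0) -> (30.5,0) [heading=0, draw]
PU: pen up
Final: pos=(30.5,0), heading=0, 5 segment(s) drawn

Segment lengths:
  seg 1: (0,0) -> (8.5,0), length = 8.5
  seg 2: (8.5,0) -> (16.9,0), length = 8.4
  seg 3: (16.9,0) -> (17.9,0), length = 1
  seg 4: (17.9,0) -> (25.8,0), length = 7.9
  seg 5: (25.8,0) -> (30.5,0), length = 4.7
Total = 30.5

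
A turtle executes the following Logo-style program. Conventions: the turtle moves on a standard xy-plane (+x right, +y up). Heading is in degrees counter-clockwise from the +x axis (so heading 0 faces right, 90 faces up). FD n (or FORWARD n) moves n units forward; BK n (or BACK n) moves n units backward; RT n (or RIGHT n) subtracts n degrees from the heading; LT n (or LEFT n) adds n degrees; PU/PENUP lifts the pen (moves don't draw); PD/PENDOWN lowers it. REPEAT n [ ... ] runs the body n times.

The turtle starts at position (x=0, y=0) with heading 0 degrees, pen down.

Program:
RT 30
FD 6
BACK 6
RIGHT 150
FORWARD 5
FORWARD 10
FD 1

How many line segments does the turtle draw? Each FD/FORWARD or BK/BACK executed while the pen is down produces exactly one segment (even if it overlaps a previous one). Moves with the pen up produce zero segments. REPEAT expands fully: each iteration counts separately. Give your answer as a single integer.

Answer: 5

Derivation:
Executing turtle program step by step:
Start: pos=(0,0), heading=0, pen down
RT 30: heading 0 -> 330
FD 6: (0,0) -> (5.196,-3) [heading=330, draw]
BK 6: (5.196,-3) -> (0,0) [heading=330, draw]
RT 150: heading 330 -> 180
FD 5: (0,0) -> (-5,0) [heading=180, draw]
FD 10: (-5,0) -> (-15,0) [heading=180, draw]
FD 1: (-15,0) -> (-16,0) [heading=180, draw]
Final: pos=(-16,0), heading=180, 5 segment(s) drawn
Segments drawn: 5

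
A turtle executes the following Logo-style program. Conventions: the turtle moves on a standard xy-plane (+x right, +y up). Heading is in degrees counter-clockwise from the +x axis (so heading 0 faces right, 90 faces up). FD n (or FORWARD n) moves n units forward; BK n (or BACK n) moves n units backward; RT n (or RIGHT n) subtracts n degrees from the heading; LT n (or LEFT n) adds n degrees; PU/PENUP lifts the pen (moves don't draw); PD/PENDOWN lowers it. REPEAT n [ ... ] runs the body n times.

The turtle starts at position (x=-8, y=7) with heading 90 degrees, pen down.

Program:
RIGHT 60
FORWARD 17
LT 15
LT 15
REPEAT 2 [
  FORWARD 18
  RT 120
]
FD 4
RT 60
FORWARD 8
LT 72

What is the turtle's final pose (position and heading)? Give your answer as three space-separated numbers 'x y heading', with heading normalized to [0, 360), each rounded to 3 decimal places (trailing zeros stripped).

Answer: 16.722 22.428 192

Derivation:
Executing turtle program step by step:
Start: pos=(-8,7), heading=90, pen down
RT 60: heading 90 -> 30
FD 17: (-8,7) -> (6.722,15.5) [heading=30, draw]
LT 15: heading 30 -> 45
LT 15: heading 45 -> 60
REPEAT 2 [
  -- iteration 1/2 --
  FD 18: (6.722,15.5) -> (15.722,31.088) [heading=60, draw]
  RT 120: heading 60 -> 300
  -- iteration 2/2 --
  FD 18: (15.722,31.088) -> (24.722,15.5) [heading=300, draw]
  RT 120: heading 300 -> 180
]
FD 4: (24.722,15.5) -> (20.722,15.5) [heading=180, draw]
RT 60: heading 180 -> 120
FD 8: (20.722,15.5) -> (16.722,22.428) [heading=120, draw]
LT 72: heading 120 -> 192
Final: pos=(16.722,22.428), heading=192, 5 segment(s) drawn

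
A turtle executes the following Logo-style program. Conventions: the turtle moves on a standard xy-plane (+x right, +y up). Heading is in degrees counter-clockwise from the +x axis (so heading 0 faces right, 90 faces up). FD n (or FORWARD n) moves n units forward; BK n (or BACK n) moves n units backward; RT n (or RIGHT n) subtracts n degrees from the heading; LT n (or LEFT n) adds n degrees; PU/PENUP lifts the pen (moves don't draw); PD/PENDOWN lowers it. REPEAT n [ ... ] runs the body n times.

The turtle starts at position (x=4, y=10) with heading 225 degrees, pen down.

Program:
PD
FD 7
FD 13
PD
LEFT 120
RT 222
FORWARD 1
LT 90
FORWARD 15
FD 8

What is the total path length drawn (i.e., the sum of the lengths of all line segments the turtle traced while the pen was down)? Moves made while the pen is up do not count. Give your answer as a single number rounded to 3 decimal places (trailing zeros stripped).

Answer: 44

Derivation:
Executing turtle program step by step:
Start: pos=(4,10), heading=225, pen down
PD: pen down
FD 7: (4,10) -> (-0.95,5.05) [heading=225, draw]
FD 13: (-0.95,5.05) -> (-10.142,-4.142) [heading=225, draw]
PD: pen down
LT 120: heading 225 -> 345
RT 222: heading 345 -> 123
FD 1: (-10.142,-4.142) -> (-10.687,-3.303) [heading=123, draw]
LT 90: heading 123 -> 213
FD 15: (-10.687,-3.303) -> (-23.267,-11.473) [heading=213, draw]
FD 8: (-23.267,-11.473) -> (-29.976,-15.83) [heading=213, draw]
Final: pos=(-29.976,-15.83), heading=213, 5 segment(s) drawn

Segment lengths:
  seg 1: (4,10) -> (-0.95,5.05), length = 7
  seg 2: (-0.95,5.05) -> (-10.142,-4.142), length = 13
  seg 3: (-10.142,-4.142) -> (-10.687,-3.303), length = 1
  seg 4: (-10.687,-3.303) -> (-23.267,-11.473), length = 15
  seg 5: (-23.267,-11.473) -> (-29.976,-15.83), length = 8
Total = 44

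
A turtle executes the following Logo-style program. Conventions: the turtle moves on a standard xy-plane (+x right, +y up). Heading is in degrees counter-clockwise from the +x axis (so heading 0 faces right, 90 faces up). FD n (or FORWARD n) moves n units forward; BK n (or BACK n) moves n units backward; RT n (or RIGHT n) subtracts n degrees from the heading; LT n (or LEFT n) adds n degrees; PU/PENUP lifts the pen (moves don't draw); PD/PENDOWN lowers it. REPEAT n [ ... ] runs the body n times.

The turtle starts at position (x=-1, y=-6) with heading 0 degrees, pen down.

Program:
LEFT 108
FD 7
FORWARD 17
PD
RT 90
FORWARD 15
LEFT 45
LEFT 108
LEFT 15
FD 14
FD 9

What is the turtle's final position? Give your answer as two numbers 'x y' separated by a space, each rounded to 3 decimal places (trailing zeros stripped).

Executing turtle program step by step:
Start: pos=(-1,-6), heading=0, pen down
LT 108: heading 0 -> 108
FD 7: (-1,-6) -> (-3.163,0.657) [heading=108, draw]
FD 17: (-3.163,0.657) -> (-8.416,16.825) [heading=108, draw]
PD: pen down
RT 90: heading 108 -> 18
FD 15: (-8.416,16.825) -> (5.849,21.461) [heading=18, draw]
LT 45: heading 18 -> 63
LT 108: heading 63 -> 171
LT 15: heading 171 -> 186
FD 14: (5.849,21.461) -> (-8.074,19.997) [heading=186, draw]
FD 9: (-8.074,19.997) -> (-17.025,19.056) [heading=186, draw]
Final: pos=(-17.025,19.056), heading=186, 5 segment(s) drawn

Answer: -17.025 19.056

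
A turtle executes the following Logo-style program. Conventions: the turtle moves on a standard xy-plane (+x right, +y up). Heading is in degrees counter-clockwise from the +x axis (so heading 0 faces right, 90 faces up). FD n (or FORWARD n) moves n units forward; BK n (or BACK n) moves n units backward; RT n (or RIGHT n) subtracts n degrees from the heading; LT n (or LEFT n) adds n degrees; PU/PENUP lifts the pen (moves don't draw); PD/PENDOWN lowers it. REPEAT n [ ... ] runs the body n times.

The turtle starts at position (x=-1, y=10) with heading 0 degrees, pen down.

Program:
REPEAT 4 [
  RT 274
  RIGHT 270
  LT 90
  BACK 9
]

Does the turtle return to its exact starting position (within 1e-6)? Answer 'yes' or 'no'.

Answer: no

Derivation:
Executing turtle program step by step:
Start: pos=(-1,10), heading=0, pen down
REPEAT 4 [
  -- iteration 1/4 --
  RT 274: heading 0 -> 86
  RT 270: heading 86 -> 176
  LT 90: heading 176 -> 266
  BK 9: (-1,10) -> (-0.372,18.978) [heading=266, draw]
  -- iteration 2/4 --
  RT 274: heading 266 -> 352
  RT 270: heading 352 -> 82
  LT 90: heading 82 -> 172
  BK 9: (-0.372,18.978) -> (8.54,17.726) [heading=172, draw]
  -- iteration 3/4 --
  RT 274: heading 172 -> 258
  RT 270: heading 258 -> 348
  LT 90: heading 348 -> 78
  BK 9: (8.54,17.726) -> (6.669,8.922) [heading=78, draw]
  -- iteration 4/4 --
  RT 274: heading 78 -> 164
  RT 270: heading 164 -> 254
  LT 90: heading 254 -> 344
  BK 9: (6.669,8.922) -> (-1.982,11.403) [heading=344, draw]
]
Final: pos=(-1.982,11.403), heading=344, 4 segment(s) drawn

Start position: (-1, 10)
Final position: (-1.982, 11.403)
Distance = 1.713; >= 1e-6 -> NOT closed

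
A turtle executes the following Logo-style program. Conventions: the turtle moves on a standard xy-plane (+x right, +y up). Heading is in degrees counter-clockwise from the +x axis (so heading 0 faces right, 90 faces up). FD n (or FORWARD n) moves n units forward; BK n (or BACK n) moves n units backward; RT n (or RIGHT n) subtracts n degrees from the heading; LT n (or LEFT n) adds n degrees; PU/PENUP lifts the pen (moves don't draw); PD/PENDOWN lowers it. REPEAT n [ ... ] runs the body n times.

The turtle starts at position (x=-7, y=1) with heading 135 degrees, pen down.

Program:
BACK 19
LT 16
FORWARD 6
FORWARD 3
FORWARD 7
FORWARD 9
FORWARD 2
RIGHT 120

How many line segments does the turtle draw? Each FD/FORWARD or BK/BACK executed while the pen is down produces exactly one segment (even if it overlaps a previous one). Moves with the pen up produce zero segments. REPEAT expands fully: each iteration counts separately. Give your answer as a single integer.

Answer: 6

Derivation:
Executing turtle program step by step:
Start: pos=(-7,1), heading=135, pen down
BK 19: (-7,1) -> (6.435,-12.435) [heading=135, draw]
LT 16: heading 135 -> 151
FD 6: (6.435,-12.435) -> (1.187,-9.526) [heading=151, draw]
FD 3: (1.187,-9.526) -> (-1.437,-8.072) [heading=151, draw]
FD 7: (-1.437,-8.072) -> (-7.559,-4.678) [heading=151, draw]
FD 9: (-7.559,-4.678) -> (-15.43,-0.315) [heading=151, draw]
FD 2: (-15.43,-0.315) -> (-17.18,0.655) [heading=151, draw]
RT 120: heading 151 -> 31
Final: pos=(-17.18,0.655), heading=31, 6 segment(s) drawn
Segments drawn: 6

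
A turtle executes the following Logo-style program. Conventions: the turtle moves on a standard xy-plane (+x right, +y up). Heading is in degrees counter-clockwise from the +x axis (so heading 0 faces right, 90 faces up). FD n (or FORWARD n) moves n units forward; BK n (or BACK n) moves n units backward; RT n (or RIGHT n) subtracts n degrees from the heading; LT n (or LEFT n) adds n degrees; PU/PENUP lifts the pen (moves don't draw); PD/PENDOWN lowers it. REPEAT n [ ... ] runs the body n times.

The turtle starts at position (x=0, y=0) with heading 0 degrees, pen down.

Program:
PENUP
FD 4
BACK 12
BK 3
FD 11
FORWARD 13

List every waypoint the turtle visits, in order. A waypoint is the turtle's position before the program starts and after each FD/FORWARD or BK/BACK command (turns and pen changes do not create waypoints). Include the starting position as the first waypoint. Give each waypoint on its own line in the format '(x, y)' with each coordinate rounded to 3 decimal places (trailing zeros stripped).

Executing turtle program step by step:
Start: pos=(0,0), heading=0, pen down
PU: pen up
FD 4: (0,0) -> (4,0) [heading=0, move]
BK 12: (4,0) -> (-8,0) [heading=0, move]
BK 3: (-8,0) -> (-11,0) [heading=0, move]
FD 11: (-11,0) -> (0,0) [heading=0, move]
FD 13: (0,0) -> (13,0) [heading=0, move]
Final: pos=(13,0), heading=0, 0 segment(s) drawn
Waypoints (6 total):
(0, 0)
(4, 0)
(-8, 0)
(-11, 0)
(0, 0)
(13, 0)

Answer: (0, 0)
(4, 0)
(-8, 0)
(-11, 0)
(0, 0)
(13, 0)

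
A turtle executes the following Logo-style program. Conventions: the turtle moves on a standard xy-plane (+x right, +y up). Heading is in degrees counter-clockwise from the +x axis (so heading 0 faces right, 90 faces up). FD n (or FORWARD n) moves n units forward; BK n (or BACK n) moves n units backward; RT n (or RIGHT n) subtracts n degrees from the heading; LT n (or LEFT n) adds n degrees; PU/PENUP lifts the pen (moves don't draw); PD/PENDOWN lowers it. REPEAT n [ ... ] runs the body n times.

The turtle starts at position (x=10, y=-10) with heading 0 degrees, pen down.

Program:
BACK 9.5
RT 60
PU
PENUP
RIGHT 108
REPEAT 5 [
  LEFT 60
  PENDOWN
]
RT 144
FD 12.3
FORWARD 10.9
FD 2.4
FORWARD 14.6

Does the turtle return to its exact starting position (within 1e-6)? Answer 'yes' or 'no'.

Executing turtle program step by step:
Start: pos=(10,-10), heading=0, pen down
BK 9.5: (10,-10) -> (0.5,-10) [heading=0, draw]
RT 60: heading 0 -> 300
PU: pen up
PU: pen up
RT 108: heading 300 -> 192
REPEAT 5 [
  -- iteration 1/5 --
  LT 60: heading 192 -> 252
  PD: pen down
  -- iteration 2/5 --
  LT 60: heading 252 -> 312
  PD: pen down
  -- iteration 3/5 --
  LT 60: heading 312 -> 12
  PD: pen down
  -- iteration 4/5 --
  LT 60: heading 12 -> 72
  PD: pen down
  -- iteration 5/5 --
  LT 60: heading 72 -> 132
  PD: pen down
]
RT 144: heading 132 -> 348
FD 12.3: (0.5,-10) -> (12.531,-12.557) [heading=348, draw]
FD 10.9: (12.531,-12.557) -> (23.193,-14.824) [heading=348, draw]
FD 2.4: (23.193,-14.824) -> (25.541,-15.323) [heading=348, draw]
FD 14.6: (25.541,-15.323) -> (39.822,-18.358) [heading=348, draw]
Final: pos=(39.822,-18.358), heading=348, 5 segment(s) drawn

Start position: (10, -10)
Final position: (39.822, -18.358)
Distance = 30.971; >= 1e-6 -> NOT closed

Answer: no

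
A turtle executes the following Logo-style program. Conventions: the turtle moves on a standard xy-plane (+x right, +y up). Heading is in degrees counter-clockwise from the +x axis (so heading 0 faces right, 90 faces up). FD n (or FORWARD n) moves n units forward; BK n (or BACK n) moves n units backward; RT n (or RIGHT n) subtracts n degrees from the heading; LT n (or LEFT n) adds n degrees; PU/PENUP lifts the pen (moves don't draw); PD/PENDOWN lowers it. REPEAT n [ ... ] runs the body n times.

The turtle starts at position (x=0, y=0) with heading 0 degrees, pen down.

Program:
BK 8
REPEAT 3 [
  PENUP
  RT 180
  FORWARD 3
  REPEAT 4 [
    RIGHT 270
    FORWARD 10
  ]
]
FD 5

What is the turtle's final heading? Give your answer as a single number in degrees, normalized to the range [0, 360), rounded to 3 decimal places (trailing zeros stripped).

Answer: 180

Derivation:
Executing turtle program step by step:
Start: pos=(0,0), heading=0, pen down
BK 8: (0,0) -> (-8,0) [heading=0, draw]
REPEAT 3 [
  -- iteration 1/3 --
  PU: pen up
  RT 180: heading 0 -> 180
  FD 3: (-8,0) -> (-11,0) [heading=180, move]
  REPEAT 4 [
    -- iteration 1/4 --
    RT 270: heading 180 -> 270
    FD 10: (-11,0) -> (-11,-10) [heading=270, move]
    -- iteration 2/4 --
    RT 270: heading 270 -> 0
    FD 10: (-11,-10) -> (-1,-10) [heading=0, move]
    -- iteration 3/4 --
    RT 270: heading 0 -> 90
    FD 10: (-1,-10) -> (-1,0) [heading=90, move]
    -- iteration 4/4 --
    RT 270: heading 90 -> 180
    FD 10: (-1,0) -> (-11,0) [heading=180, move]
  ]
  -- iteration 2/3 --
  PU: pen up
  RT 180: heading 180 -> 0
  FD 3: (-11,0) -> (-8,0) [heading=0, move]
  REPEAT 4 [
    -- iteration 1/4 --
    RT 270: heading 0 -> 90
    FD 10: (-8,0) -> (-8,10) [heading=90, move]
    -- iteration 2/4 --
    RT 270: heading 90 -> 180
    FD 10: (-8,10) -> (-18,10) [heading=180, move]
    -- iteration 3/4 --
    RT 270: heading 180 -> 270
    FD 10: (-18,10) -> (-18,0) [heading=270, move]
    -- iteration 4/4 --
    RT 270: heading 270 -> 0
    FD 10: (-18,0) -> (-8,0) [heading=0, move]
  ]
  -- iteration 3/3 --
  PU: pen up
  RT 180: heading 0 -> 180
  FD 3: (-8,0) -> (-11,0) [heading=180, move]
  REPEAT 4 [
    -- iteration 1/4 --
    RT 270: heading 180 -> 270
    FD 10: (-11,0) -> (-11,-10) [heading=270, move]
    -- iteration 2/4 --
    RT 270: heading 270 -> 0
    FD 10: (-11,-10) -> (-1,-10) [heading=0, move]
    -- iteration 3/4 --
    RT 270: heading 0 -> 90
    FD 10: (-1,-10) -> (-1,0) [heading=90, move]
    -- iteration 4/4 --
    RT 270: heading 90 -> 180
    FD 10: (-1,0) -> (-11,0) [heading=180, move]
  ]
]
FD 5: (-11,0) -> (-16,0) [heading=180, move]
Final: pos=(-16,0), heading=180, 1 segment(s) drawn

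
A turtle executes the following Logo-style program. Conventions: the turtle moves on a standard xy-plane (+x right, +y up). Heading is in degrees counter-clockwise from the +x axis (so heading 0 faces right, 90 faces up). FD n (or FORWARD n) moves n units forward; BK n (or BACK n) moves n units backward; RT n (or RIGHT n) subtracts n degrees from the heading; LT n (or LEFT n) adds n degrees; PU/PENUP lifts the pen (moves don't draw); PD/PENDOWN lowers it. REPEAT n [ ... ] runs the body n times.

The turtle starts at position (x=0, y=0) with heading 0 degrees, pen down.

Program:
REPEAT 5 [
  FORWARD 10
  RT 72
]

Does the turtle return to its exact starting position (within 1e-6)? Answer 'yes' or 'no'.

Executing turtle program step by step:
Start: pos=(0,0), heading=0, pen down
REPEAT 5 [
  -- iteration 1/5 --
  FD 10: (0,0) -> (10,0) [heading=0, draw]
  RT 72: heading 0 -> 288
  -- iteration 2/5 --
  FD 10: (10,0) -> (13.09,-9.511) [heading=288, draw]
  RT 72: heading 288 -> 216
  -- iteration 3/5 --
  FD 10: (13.09,-9.511) -> (5,-15.388) [heading=216, draw]
  RT 72: heading 216 -> 144
  -- iteration 4/5 --
  FD 10: (5,-15.388) -> (-3.09,-9.511) [heading=144, draw]
  RT 72: heading 144 -> 72
  -- iteration 5/5 --
  FD 10: (-3.09,-9.511) -> (0,0) [heading=72, draw]
  RT 72: heading 72 -> 0
]
Final: pos=(0,0), heading=0, 5 segment(s) drawn

Start position: (0, 0)
Final position: (0, 0)
Distance = 0; < 1e-6 -> CLOSED

Answer: yes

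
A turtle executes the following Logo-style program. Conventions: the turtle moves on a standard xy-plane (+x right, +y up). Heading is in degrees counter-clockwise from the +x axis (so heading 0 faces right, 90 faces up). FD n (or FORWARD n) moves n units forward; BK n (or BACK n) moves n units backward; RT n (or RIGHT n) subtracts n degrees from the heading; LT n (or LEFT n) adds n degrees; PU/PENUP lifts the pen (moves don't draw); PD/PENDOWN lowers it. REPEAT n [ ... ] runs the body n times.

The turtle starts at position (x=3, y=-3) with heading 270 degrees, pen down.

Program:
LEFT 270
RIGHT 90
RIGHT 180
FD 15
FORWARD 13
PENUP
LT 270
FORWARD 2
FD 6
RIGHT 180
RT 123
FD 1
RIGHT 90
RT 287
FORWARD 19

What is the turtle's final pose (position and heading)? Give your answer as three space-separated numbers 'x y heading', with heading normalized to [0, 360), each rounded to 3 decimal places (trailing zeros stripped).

Answer: -20.099 -44.052 220

Derivation:
Executing turtle program step by step:
Start: pos=(3,-3), heading=270, pen down
LT 270: heading 270 -> 180
RT 90: heading 180 -> 90
RT 180: heading 90 -> 270
FD 15: (3,-3) -> (3,-18) [heading=270, draw]
FD 13: (3,-18) -> (3,-31) [heading=270, draw]
PU: pen up
LT 270: heading 270 -> 180
FD 2: (3,-31) -> (1,-31) [heading=180, move]
FD 6: (1,-31) -> (-5,-31) [heading=180, move]
RT 180: heading 180 -> 0
RT 123: heading 0 -> 237
FD 1: (-5,-31) -> (-5.545,-31.839) [heading=237, move]
RT 90: heading 237 -> 147
RT 287: heading 147 -> 220
FD 19: (-5.545,-31.839) -> (-20.099,-44.052) [heading=220, move]
Final: pos=(-20.099,-44.052), heading=220, 2 segment(s) drawn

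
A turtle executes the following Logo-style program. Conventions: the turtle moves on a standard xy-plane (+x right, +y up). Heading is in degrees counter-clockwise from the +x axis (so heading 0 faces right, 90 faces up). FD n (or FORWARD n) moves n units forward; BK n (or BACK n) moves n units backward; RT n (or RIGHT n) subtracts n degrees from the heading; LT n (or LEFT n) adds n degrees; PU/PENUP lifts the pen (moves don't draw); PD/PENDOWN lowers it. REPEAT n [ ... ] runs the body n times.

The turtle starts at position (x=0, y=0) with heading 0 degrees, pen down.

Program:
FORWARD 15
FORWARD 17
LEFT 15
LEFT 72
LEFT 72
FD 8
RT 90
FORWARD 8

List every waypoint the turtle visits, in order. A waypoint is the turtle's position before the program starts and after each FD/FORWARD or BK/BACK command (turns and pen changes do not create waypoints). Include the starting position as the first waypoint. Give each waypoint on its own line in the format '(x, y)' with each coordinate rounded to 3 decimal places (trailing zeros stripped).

Executing turtle program step by step:
Start: pos=(0,0), heading=0, pen down
FD 15: (0,0) -> (15,0) [heading=0, draw]
FD 17: (15,0) -> (32,0) [heading=0, draw]
LT 15: heading 0 -> 15
LT 72: heading 15 -> 87
LT 72: heading 87 -> 159
FD 8: (32,0) -> (24.531,2.867) [heading=159, draw]
RT 90: heading 159 -> 69
FD 8: (24.531,2.867) -> (27.398,10.336) [heading=69, draw]
Final: pos=(27.398,10.336), heading=69, 4 segment(s) drawn
Waypoints (5 total):
(0, 0)
(15, 0)
(32, 0)
(24.531, 2.867)
(27.398, 10.336)

Answer: (0, 0)
(15, 0)
(32, 0)
(24.531, 2.867)
(27.398, 10.336)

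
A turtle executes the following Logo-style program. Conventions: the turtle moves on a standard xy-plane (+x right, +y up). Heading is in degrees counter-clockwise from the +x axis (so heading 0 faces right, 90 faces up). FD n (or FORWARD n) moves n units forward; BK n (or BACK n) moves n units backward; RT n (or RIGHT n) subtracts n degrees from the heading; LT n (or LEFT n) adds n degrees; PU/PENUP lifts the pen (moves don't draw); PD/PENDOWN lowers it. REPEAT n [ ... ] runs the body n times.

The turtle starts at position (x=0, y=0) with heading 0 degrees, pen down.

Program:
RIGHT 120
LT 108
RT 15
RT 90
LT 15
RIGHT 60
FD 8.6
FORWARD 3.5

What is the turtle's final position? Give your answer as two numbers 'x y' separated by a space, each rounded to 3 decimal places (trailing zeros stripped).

Executing turtle program step by step:
Start: pos=(0,0), heading=0, pen down
RT 120: heading 0 -> 240
LT 108: heading 240 -> 348
RT 15: heading 348 -> 333
RT 90: heading 333 -> 243
LT 15: heading 243 -> 258
RT 60: heading 258 -> 198
FD 8.6: (0,0) -> (-8.179,-2.658) [heading=198, draw]
FD 3.5: (-8.179,-2.658) -> (-11.508,-3.739) [heading=198, draw]
Final: pos=(-11.508,-3.739), heading=198, 2 segment(s) drawn

Answer: -11.508 -3.739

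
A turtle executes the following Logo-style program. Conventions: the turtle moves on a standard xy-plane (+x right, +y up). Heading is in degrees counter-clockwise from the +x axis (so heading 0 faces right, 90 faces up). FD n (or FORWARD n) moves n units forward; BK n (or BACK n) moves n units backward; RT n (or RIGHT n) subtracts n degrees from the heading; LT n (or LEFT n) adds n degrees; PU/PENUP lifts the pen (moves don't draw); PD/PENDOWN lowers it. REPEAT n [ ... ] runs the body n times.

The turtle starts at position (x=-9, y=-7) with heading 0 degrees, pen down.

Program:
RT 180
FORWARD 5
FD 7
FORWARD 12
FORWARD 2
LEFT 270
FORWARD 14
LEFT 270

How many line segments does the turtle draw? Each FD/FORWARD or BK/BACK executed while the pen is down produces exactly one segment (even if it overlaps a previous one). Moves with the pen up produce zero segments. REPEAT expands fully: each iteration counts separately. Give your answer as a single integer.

Executing turtle program step by step:
Start: pos=(-9,-7), heading=0, pen down
RT 180: heading 0 -> 180
FD 5: (-9,-7) -> (-14,-7) [heading=180, draw]
FD 7: (-14,-7) -> (-21,-7) [heading=180, draw]
FD 12: (-21,-7) -> (-33,-7) [heading=180, draw]
FD 2: (-33,-7) -> (-35,-7) [heading=180, draw]
LT 270: heading 180 -> 90
FD 14: (-35,-7) -> (-35,7) [heading=90, draw]
LT 270: heading 90 -> 0
Final: pos=(-35,7), heading=0, 5 segment(s) drawn
Segments drawn: 5

Answer: 5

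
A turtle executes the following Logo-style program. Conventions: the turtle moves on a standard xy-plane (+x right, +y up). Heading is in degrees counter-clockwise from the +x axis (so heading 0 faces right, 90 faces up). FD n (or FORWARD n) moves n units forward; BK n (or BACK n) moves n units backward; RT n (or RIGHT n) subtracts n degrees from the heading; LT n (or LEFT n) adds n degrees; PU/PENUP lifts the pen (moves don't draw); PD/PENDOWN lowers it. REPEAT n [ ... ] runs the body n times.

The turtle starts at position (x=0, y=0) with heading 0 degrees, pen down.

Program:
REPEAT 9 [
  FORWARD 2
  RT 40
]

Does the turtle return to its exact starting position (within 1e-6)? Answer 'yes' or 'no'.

Executing turtle program step by step:
Start: pos=(0,0), heading=0, pen down
REPEAT 9 [
  -- iteration 1/9 --
  FD 2: (0,0) -> (2,0) [heading=0, draw]
  RT 40: heading 0 -> 320
  -- iteration 2/9 --
  FD 2: (2,0) -> (3.532,-1.286) [heading=320, draw]
  RT 40: heading 320 -> 280
  -- iteration 3/9 --
  FD 2: (3.532,-1.286) -> (3.879,-3.255) [heading=280, draw]
  RT 40: heading 280 -> 240
  -- iteration 4/9 --
  FD 2: (3.879,-3.255) -> (2.879,-4.987) [heading=240, draw]
  RT 40: heading 240 -> 200
  -- iteration 5/9 --
  FD 2: (2.879,-4.987) -> (1,-5.671) [heading=200, draw]
  RT 40: heading 200 -> 160
  -- iteration 6/9 --
  FD 2: (1,-5.671) -> (-0.879,-4.987) [heading=160, draw]
  RT 40: heading 160 -> 120
  -- iteration 7/9 --
  FD 2: (-0.879,-4.987) -> (-1.879,-3.255) [heading=120, draw]
  RT 40: heading 120 -> 80
  -- iteration 8/9 --
  FD 2: (-1.879,-3.255) -> (-1.532,-1.286) [heading=80, draw]
  RT 40: heading 80 -> 40
  -- iteration 9/9 --
  FD 2: (-1.532,-1.286) -> (0,0) [heading=40, draw]
  RT 40: heading 40 -> 0
]
Final: pos=(0,0), heading=0, 9 segment(s) drawn

Start position: (0, 0)
Final position: (0, 0)
Distance = 0; < 1e-6 -> CLOSED

Answer: yes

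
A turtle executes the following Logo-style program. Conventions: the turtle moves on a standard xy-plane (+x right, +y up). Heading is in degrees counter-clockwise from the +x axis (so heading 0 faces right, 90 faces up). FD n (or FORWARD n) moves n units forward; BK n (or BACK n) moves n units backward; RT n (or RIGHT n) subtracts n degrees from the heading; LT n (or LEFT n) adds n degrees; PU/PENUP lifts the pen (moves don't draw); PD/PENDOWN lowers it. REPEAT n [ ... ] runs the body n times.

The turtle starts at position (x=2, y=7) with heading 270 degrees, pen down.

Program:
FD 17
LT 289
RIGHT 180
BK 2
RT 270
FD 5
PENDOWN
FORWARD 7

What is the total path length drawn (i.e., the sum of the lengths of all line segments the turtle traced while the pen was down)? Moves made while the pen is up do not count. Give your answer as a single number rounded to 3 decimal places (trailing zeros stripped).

Executing turtle program step by step:
Start: pos=(2,7), heading=270, pen down
FD 17: (2,7) -> (2,-10) [heading=270, draw]
LT 289: heading 270 -> 199
RT 180: heading 199 -> 19
BK 2: (2,-10) -> (0.109,-10.651) [heading=19, draw]
RT 270: heading 19 -> 109
FD 5: (0.109,-10.651) -> (-1.519,-5.924) [heading=109, draw]
PD: pen down
FD 7: (-1.519,-5.924) -> (-3.798,0.695) [heading=109, draw]
Final: pos=(-3.798,0.695), heading=109, 4 segment(s) drawn

Segment lengths:
  seg 1: (2,7) -> (2,-10), length = 17
  seg 2: (2,-10) -> (0.109,-10.651), length = 2
  seg 3: (0.109,-10.651) -> (-1.519,-5.924), length = 5
  seg 4: (-1.519,-5.924) -> (-3.798,0.695), length = 7
Total = 31

Answer: 31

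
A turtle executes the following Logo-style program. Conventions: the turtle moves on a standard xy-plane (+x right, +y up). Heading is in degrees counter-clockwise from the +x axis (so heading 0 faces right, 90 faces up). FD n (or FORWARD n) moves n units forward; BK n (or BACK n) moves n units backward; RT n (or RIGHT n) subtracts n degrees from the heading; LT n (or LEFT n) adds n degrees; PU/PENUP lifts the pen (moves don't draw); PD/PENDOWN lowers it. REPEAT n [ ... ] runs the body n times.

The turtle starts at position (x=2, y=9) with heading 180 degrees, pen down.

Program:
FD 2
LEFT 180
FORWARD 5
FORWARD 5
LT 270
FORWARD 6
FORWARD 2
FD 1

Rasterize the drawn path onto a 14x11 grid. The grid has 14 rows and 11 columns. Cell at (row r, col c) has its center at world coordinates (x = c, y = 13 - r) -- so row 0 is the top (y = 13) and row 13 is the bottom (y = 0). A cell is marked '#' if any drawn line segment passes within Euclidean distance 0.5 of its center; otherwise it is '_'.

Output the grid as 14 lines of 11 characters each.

Segment 0: (2,9) -> (0,9)
Segment 1: (0,9) -> (5,9)
Segment 2: (5,9) -> (10,9)
Segment 3: (10,9) -> (10,3)
Segment 4: (10,3) -> (10,1)
Segment 5: (10,1) -> (10,-0)

Answer: ___________
___________
___________
___________
###########
__________#
__________#
__________#
__________#
__________#
__________#
__________#
__________#
__________#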